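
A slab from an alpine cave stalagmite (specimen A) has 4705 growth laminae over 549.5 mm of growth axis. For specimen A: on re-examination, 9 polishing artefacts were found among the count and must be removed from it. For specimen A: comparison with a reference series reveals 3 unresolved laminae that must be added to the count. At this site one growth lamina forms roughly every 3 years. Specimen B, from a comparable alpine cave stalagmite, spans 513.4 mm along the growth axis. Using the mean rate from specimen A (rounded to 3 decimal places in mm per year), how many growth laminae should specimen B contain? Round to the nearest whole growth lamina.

4388 growth laminae

Specimen A: after corrections the count is 4705 − 9 + 3 = 4699 growth laminae.
Specimen A: 4699 growth laminae at 3 years each span 4699 × 3 = 14097 years.
A: Extension rate ≈ 549.5 / 14097 = 0.039 mm/year.
For B, 513.4 / 0.039 = 13164.10 years; at 3 years per growth lamina that is 13164.10 / 3 ≈ 4388 growth laminae.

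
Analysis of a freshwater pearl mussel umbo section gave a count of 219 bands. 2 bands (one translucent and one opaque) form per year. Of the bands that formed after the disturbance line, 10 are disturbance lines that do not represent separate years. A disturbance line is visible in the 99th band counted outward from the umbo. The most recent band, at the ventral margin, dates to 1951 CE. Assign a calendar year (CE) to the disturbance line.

The disturbance line sits at band 99 from the umbo, so 219 − 99 = 120 bands formed after it.
120 − 10 false = 110 true bands after the disturbance line.
Dividing by 2 bands per year: 110 / 2 = 55 years.
The band at the ventral margin is 1951 CE, so the disturbance line dates to 1951 − 55 = 1896 CE.

1896 CE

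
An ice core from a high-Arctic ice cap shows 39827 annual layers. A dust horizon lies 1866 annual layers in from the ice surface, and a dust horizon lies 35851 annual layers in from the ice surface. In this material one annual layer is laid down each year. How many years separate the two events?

Separation: 35851 − 1866 = 33985 annual layers.
That is 33985 years at one annual layer per year.

33985 years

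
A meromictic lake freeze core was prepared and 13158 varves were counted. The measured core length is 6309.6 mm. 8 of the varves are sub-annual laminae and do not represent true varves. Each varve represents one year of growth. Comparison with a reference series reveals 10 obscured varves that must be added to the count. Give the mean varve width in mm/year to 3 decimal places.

After corrections the count is 13158 − 8 + 10 = 13160 varves.
Extension rate ≈ 6309.6 / 13160 = 0.479 mm/year.

0.479 mm/year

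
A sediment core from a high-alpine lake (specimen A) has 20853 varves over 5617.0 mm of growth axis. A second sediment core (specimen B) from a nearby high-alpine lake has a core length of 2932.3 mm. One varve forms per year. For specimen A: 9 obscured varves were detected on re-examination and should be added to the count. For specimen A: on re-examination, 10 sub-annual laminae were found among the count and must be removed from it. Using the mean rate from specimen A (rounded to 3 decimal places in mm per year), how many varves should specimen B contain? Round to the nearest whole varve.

10901 varves

Specimen A: adjusted count: 20853 − 10 + 9 = 20852 varves.
A: Extension rate ≈ 5617.0 / 20852 = 0.269 mm/year.
B spans 2932.3 / 0.269 = 10900.74 years ≈ 10901 varves.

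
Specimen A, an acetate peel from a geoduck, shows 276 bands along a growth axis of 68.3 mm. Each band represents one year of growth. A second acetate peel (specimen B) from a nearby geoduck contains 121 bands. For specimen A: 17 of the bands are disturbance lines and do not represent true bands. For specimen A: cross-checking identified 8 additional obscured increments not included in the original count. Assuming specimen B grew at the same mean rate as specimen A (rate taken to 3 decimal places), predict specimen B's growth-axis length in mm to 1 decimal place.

31.0 mm

Specimen A: true band count = 276 − 17 + 8 = 267.
A: Extension rate ≈ 68.3 / 267 = 0.256 mm per year.
For B, 0.256 mm/year × 121 years = 31.0 mm.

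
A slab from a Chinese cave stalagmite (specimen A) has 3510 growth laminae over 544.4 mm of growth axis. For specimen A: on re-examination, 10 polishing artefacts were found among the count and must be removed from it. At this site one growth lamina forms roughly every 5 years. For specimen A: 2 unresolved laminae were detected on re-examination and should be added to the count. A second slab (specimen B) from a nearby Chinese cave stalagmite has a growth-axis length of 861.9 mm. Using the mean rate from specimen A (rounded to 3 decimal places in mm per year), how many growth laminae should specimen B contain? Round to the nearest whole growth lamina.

Specimen A: correcting the raw count gives 3510 − 10 + 2 = 3502 true growth laminae.
Specimen A: at 5 years per growth lamina, 3502 × 5 = 17510 years.
A: 544.4 mm over 17510 years gives 544.4 / 17510 ≈ 0.031 mm/year.
For B, 861.9 / 0.031 = 27803.23 years; at 5 years per growth lamina that is 27803.23 / 5 ≈ 5561 growth laminae.

5561 growth laminae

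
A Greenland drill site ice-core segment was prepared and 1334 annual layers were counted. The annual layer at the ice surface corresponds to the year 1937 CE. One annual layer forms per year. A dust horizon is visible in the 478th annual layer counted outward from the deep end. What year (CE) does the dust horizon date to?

1334 − 478 = 856 annual layers lie beyond the dust horizon toward the ice surface.
Counting back 856 years from 1937 CE places the dust horizon in 1937 − 856 = 1081 CE.

1081 CE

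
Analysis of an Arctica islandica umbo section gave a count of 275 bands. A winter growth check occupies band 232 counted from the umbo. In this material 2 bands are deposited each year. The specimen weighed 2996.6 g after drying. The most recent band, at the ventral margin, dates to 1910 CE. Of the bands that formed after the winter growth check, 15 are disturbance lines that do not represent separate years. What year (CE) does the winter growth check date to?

275 − 232 = 43 bands lie beyond the winter growth check toward the ventral margin.
Removing the 15 false bands leaves 43 − 15 = 28 true bands beyond the winter growth check.
28 bands at 2 per year is 28 / 2 = 14 years.
Counting back 14 years from 1910 CE places the winter growth check in 1910 − 14 = 1896 CE.

1896 CE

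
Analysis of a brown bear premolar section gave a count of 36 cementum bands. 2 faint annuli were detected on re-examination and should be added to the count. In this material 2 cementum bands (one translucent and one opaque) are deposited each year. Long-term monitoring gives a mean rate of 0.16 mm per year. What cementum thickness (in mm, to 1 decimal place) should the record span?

After corrections the count is 36 + 2 = 38 cementum bands.
With 2 cementum bands per year, 38 / 2 = 19 years.
19 years at 0.16 mm/year gives 0.16 × 19 = 3.0 mm.

3.0 mm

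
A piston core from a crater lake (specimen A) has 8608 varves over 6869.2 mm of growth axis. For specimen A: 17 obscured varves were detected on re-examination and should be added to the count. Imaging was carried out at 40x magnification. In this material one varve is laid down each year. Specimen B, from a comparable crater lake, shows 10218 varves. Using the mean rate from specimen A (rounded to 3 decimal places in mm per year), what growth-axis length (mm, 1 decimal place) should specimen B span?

Specimen A: adjusted count: 8608 + 17 = 8625 varves.
A: Mean rate = 6869.2 mm / 8625 years ≈ 0.796 mm/year.
B's length ≈ 0.796 × 10218 = 8133.5 mm.

8133.5 mm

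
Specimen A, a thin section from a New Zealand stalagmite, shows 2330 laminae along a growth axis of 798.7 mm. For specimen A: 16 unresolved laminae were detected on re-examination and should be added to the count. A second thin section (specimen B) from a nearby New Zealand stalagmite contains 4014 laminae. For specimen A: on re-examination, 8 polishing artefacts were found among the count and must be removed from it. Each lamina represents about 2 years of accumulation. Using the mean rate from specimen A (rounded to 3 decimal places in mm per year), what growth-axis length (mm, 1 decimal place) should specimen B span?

Specimen A: true lamina count = 2330 − 8 + 16 = 2338.
Specimen A: multiplying by 2 years per lamina: 2338 × 2 = 4676 years.
A: Extension rate ≈ 798.7 / 4676 = 0.171 mm/yr.
Specimen B: at 2 years per lamina, 4014 × 2 = 8028 years. Length of B = 0.171 × 8028 = 1372.8 mm.

1372.8 mm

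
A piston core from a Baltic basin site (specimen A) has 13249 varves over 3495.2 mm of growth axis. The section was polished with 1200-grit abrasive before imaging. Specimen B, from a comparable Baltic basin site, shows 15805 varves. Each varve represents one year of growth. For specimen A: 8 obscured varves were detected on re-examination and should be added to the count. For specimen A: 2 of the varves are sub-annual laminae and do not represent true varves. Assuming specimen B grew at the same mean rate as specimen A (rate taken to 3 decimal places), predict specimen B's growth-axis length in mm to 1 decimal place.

4172.5 mm

Specimen A: after corrections the count is 13249 − 2 + 8 = 13255 varves.
A: Mean rate = 3495.2 mm / 13255 years ≈ 0.264 mm/year.
For B, 0.264 mm/year × 15805 years = 4172.5 mm.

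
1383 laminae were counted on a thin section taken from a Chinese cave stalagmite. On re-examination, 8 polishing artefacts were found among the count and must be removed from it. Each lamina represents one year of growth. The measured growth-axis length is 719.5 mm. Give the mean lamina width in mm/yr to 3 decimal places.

True lamina count = 1383 − 8 = 1375.
719.5 mm over 1375 years gives 719.5 / 1375 ≈ 0.523 mm/yr.

0.523 mm/yr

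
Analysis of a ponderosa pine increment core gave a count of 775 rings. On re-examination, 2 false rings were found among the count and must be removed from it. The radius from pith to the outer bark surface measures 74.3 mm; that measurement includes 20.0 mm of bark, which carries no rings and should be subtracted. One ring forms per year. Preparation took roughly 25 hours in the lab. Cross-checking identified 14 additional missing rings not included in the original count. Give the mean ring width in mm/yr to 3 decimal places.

0.069 mm/yr

Correcting the raw count gives 775 − 2 + 14 = 787 true rings.
Net length = 74.3 − 20.0 = 54.3 mm.
54.3 mm over 787 years gives 54.3 / 787 ≈ 0.069 mm/yr.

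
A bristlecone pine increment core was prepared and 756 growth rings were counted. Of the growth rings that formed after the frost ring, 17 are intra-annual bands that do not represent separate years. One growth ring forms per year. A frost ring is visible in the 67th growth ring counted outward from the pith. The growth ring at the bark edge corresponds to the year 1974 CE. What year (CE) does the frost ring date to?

1302 CE

756 − 67 = 689 growth rings lie beyond the frost ring toward the bark edge.
Excluding 17 false growth rings: 689 − 17 = 672.
The growth ring at the bark edge is 1974 CE, so the frost ring dates to 1974 − 672 = 1302 CE.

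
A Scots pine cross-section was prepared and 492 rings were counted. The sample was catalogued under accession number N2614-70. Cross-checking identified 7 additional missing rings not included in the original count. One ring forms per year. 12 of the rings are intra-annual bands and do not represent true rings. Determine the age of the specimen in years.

487 yr

Adjusted count: 492 − 12 + 7 = 487 rings.
With a one-to-one ring periodicity this is 487 years.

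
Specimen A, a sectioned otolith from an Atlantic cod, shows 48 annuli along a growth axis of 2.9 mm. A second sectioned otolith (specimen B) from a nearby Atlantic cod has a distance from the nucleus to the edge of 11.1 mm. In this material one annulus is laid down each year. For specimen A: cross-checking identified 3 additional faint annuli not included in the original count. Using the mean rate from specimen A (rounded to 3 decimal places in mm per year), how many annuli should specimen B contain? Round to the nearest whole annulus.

Specimen A: adjusted count: 48 + 3 = 51 annuli.
A: Extension rate ≈ 2.9 / 51 = 0.057 mm per year.
B spans 11.1 / 0.057 = 194.74 years ≈ 195 annuli.

195 annuli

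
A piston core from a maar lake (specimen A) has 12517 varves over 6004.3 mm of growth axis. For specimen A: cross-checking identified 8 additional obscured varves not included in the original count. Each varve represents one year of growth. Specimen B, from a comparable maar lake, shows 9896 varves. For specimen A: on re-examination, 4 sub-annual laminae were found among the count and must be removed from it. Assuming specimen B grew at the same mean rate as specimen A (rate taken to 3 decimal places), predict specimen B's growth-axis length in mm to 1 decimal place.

Specimen A: correcting the raw count gives 12517 − 4 + 8 = 12521 true varves.
A: 6004.3 mm over 12521 years gives 6004.3 / 12521 ≈ 0.480 mm per year.
For B, 0.480 mm/year × 9896 years = 4750.1 mm.

4750.1 mm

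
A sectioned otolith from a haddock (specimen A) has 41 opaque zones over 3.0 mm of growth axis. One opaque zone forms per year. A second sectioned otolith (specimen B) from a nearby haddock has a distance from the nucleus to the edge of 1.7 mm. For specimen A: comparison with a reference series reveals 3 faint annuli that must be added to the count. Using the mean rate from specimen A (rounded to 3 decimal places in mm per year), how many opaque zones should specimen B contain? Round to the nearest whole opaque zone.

25 opaque zones

Specimen A: true opaque zone count = 41 + 3 = 44.
A: Extension rate ≈ 3.0 / 44 = 0.068 mm/yr.
B spans 1.7 / 0.068 = 25.00 years ≈ 25 opaque zones.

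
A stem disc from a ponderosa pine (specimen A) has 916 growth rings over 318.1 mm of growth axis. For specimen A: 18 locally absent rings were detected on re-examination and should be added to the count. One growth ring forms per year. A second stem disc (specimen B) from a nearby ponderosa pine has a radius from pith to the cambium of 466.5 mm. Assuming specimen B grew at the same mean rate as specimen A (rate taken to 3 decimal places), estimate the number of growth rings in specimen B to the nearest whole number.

Specimen A: true growth ring count = 916 + 18 = 934.
A: Mean rate = 318.1 mm / 934 years ≈ 0.341 mm/yr.
Specimen B: 466.5 mm / 0.341 mm per year = 1368.04 years ≈ 1368 growth rings.

1368 growth rings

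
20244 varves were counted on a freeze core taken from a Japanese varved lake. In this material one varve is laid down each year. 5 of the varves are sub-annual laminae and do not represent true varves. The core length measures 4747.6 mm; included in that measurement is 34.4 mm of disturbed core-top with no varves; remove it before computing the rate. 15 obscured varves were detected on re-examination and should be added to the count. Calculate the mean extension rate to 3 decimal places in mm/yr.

Adjusted count: 20244 − 5 + 15 = 20254 varves.
Removing the 34.4 mm offcut leaves 4747.6 − 34.4 = 4713.2 mm.
Mean rate = 4713.2 mm / 20254 years ≈ 0.233 mm/yr.

0.233 mm/yr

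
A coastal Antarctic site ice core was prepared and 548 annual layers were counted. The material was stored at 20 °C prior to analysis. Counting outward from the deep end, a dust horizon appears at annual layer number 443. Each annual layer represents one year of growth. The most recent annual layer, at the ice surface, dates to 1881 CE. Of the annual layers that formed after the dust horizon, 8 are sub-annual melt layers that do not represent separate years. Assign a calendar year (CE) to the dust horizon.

1784 CE

The dust horizon sits at annual layer 443 from the deep end, so 548 − 443 = 105 annual layers formed after it.
Excluding 8 false annual layers: 105 − 8 = 97.
1881 − 97 = 1784 CE.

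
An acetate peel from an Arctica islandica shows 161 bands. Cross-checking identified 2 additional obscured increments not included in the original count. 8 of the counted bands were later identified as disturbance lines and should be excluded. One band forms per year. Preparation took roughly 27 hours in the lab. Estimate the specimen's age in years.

True band count = 161 − 8 + 2 = 155.
With a one-to-one band periodicity this is 155 years.

155 years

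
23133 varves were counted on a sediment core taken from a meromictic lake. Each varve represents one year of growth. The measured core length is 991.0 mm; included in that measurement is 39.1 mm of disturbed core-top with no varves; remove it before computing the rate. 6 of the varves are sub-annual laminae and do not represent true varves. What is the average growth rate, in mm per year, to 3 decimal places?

0.041 mm per year

Adjusted count: 23133 − 6 = 23127 varves.
Removing the 39.1 mm offcut leaves 991.0 − 39.1 = 951.9 mm.
Extension rate ≈ 951.9 / 23127 = 0.041 mm per year.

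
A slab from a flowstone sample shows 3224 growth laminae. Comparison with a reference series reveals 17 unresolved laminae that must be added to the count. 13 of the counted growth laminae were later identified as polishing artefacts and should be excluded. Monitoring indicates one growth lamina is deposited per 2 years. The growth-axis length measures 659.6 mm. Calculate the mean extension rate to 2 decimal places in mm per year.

0.10 mm per year

Adjusted count: 3224 − 13 + 17 = 3228 growth laminae.
3228 growth laminae at 2 years each span 3228 × 2 = 6456 years.
Extension rate ≈ 659.6 / 6456 = 0.10 mm per year.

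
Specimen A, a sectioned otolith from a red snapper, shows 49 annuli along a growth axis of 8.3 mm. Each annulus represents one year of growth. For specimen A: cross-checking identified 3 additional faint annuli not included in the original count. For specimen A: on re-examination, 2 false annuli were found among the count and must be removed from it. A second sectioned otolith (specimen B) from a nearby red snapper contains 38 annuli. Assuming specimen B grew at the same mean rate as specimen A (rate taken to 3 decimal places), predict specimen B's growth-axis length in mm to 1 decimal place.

Specimen A: after corrections the count is 49 − 2 + 3 = 50 annuli.
A: Extension rate ≈ 8.3 / 50 = 0.166 mm/yr.
Length of B = 0.166 × 38 = 6.3 mm.

6.3 mm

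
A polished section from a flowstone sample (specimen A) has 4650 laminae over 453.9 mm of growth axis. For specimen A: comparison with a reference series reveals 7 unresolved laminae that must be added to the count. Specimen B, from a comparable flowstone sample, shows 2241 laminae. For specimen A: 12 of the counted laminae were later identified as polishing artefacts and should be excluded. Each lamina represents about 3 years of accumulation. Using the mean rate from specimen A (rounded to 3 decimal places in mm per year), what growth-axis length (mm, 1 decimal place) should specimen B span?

Specimen A: after corrections the count is 4650 − 12 + 7 = 4645 laminae.
Specimen A: 4645 laminae at 3 years each span 4645 × 3 = 13935 years.
A: Mean rate = 453.9 mm / 13935 years ≈ 0.033 mm per year.
Specimen B: multiplying by 3 years per lamina: 2241 × 3 = 6723 years. For B, 0.033 mm/year × 6723 years = 221.9 mm.

221.9 mm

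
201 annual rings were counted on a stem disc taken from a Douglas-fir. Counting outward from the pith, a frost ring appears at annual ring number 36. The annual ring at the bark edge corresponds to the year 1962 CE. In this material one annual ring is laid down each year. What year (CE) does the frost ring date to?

The frost ring sits at annual ring 36 from the pith, so 201 − 36 = 165 annual rings formed after it.
The annual ring at the bark edge is 1962 CE, so the frost ring dates to 1962 − 165 = 1797 CE.

1797 CE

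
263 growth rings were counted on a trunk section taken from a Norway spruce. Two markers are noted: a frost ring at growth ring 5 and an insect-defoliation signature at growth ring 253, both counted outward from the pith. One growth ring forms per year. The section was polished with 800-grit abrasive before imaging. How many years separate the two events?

The two markers are separated by 253 − 5 = 248 growth rings.
At one growth ring per year, 248 years elapsed between them.

248 years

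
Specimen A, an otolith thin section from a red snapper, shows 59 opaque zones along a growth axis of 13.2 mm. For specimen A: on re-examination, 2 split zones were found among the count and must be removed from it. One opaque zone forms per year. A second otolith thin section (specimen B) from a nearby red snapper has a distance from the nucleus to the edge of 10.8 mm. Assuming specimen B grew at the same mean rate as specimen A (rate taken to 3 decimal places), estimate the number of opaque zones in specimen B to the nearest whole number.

Specimen A: after corrections the count is 59 − 2 = 57 opaque zones.
A: Mean rate = 13.2 mm / 57 years ≈ 0.232 mm/yr.
For B, 10.8 / 0.232 = 46.55 years ≈ 47 opaque zones.

47 opaque zones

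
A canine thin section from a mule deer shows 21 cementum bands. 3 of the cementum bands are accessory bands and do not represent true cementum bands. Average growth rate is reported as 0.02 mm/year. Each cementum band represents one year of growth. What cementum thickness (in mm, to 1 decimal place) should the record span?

Correcting the raw count gives 21 − 3 = 18 true cementum bands.
18 years at 0.02 mm/year gives 0.02 × 18 = 0.4 mm.

0.4 mm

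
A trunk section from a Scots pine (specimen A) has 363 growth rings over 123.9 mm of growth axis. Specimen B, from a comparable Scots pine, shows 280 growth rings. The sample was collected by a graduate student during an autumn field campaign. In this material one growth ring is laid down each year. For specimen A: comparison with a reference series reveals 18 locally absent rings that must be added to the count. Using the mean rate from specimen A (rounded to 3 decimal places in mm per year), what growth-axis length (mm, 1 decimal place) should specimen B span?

91.0 mm

Specimen A: correcting the raw count gives 363 + 18 = 381 true growth rings.
A: Extension rate ≈ 123.9 / 381 = 0.325 mm per year.
For B, 0.325 mm/year × 280 years = 91.0 mm.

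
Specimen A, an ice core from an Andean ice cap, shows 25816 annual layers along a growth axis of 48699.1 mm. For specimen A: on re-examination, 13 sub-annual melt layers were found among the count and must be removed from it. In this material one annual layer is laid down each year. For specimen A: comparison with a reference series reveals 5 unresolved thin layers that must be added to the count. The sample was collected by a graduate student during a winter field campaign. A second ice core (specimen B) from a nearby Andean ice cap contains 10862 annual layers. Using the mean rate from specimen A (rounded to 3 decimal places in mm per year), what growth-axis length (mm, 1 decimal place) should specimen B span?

20496.6 mm

Specimen A: adjusted count: 25816 − 13 + 5 = 25808 annual layers.
A: Extension rate ≈ 48699.1 / 25808 = 1.887 mm/year.
Length of B = 1.887 × 10862 = 20496.6 mm.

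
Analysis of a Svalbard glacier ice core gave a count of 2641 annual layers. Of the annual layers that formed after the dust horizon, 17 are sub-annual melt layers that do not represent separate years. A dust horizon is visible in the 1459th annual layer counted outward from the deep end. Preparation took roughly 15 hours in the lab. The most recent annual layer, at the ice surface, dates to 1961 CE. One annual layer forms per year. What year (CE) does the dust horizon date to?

Between annual layer 1459 and the ice surface there are 2641 − 1459 = 1182 annual layers.
Removing the 17 false annual layers leaves 1182 − 17 = 1165 true annual layers beyond the dust horizon.
Counting back 1165 years from 1961 CE places the dust horizon in 1961 − 1165 = 796 CE.

796 CE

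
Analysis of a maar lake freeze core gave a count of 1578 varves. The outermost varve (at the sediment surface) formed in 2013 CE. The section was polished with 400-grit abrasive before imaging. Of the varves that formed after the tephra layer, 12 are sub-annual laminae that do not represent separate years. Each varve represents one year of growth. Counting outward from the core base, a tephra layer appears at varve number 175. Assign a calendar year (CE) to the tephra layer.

622 CE

The tephra layer sits at varve 175 from the core base, so 1578 − 175 = 1403 varves formed after it.
1403 − 12 false = 1391 true varves after the tephra layer.
2013 − 1391 = 622 CE.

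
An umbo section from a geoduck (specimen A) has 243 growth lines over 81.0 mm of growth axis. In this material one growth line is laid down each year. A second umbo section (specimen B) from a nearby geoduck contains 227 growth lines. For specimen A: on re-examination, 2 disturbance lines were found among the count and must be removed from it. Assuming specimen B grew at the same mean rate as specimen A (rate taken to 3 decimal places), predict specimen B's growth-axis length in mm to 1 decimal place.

Specimen A: after corrections the count is 243 − 2 = 241 growth lines.
A: Mean rate = 81.0 mm / 241 years ≈ 0.336 mm per year.
B's length ≈ 0.336 × 227 = 76.3 mm.

76.3 mm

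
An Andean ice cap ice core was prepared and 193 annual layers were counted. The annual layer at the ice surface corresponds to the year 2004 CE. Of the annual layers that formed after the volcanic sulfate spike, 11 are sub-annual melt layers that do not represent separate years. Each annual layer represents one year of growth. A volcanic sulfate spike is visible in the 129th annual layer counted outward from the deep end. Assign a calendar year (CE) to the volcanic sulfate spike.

193 − 129 = 64 annual layers lie beyond the volcanic sulfate spike toward the ice surface.
Excluding 11 false annual layers: 64 − 11 = 53.
Counting back 53 years from 2004 CE places the volcanic sulfate spike in 2004 − 53 = 1951 CE.

1951 CE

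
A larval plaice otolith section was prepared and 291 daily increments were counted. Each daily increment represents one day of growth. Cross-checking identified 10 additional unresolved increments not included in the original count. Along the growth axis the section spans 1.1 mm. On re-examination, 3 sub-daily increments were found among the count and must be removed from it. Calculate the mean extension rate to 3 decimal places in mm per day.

Adjusted count: 291 − 3 + 10 = 298 daily increments.
Mean rate = 1.1 mm / 298 days ≈ 0.004 mm per day.

0.004 mm per day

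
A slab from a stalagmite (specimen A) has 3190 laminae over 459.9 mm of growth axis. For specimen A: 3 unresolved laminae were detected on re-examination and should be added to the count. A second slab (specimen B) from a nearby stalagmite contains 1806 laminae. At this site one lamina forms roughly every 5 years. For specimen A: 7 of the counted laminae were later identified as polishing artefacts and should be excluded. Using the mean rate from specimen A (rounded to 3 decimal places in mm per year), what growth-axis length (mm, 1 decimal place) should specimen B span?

261.9 mm

Specimen A: true lamina count = 3190 − 7 + 3 = 3186.
Specimen A: at 5 years per lamina, 3186 × 5 = 15930 years.
A: 459.9 mm over 15930 years gives 459.9 / 15930 ≈ 0.029 mm/year.
Specimen B: 1806 laminae at 5 years each span 1806 × 5 = 9030 years. For B, 0.029 mm/year × 9030 years = 261.9 mm.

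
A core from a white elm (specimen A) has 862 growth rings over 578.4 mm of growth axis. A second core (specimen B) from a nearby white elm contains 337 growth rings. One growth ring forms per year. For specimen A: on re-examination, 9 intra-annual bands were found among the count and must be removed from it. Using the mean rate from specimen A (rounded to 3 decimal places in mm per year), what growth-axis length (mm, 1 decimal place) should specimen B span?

Specimen A: after corrections the count is 862 − 9 = 853 growth rings.
A: Extension rate ≈ 578.4 / 853 = 0.678 mm/year.
For B, 0.678 mm/year × 337 years = 228.5 mm.

228.5 mm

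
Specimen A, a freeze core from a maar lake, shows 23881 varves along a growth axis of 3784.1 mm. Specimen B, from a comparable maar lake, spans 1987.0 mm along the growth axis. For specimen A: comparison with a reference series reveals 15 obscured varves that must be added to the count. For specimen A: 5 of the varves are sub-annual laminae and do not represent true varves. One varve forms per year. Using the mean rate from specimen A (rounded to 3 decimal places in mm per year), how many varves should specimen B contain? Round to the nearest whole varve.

Specimen A: adjusted count: 23881 − 5 + 15 = 23891 varves.
A: Mean rate = 3784.1 mm / 23891 years ≈ 0.158 mm/year.
B spans 1987.0 / 0.158 = 12575.95 years ≈ 12576 varves.

12576 varves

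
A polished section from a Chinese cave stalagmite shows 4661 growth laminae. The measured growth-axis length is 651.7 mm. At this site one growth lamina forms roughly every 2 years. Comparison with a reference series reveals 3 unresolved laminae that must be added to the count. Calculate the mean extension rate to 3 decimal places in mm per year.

0.070 mm per year

Adjusted count: 4661 + 3 = 4664 growth laminae.
4664 growth laminae at 2 years each span 4664 × 2 = 9328 years.
Mean rate = 651.7 mm / 9328 years ≈ 0.070 mm per year.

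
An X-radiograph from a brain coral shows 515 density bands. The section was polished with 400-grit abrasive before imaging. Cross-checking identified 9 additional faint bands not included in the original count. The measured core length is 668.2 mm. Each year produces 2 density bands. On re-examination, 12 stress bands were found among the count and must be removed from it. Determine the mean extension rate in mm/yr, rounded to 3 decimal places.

2.610 mm/yr

Correcting the raw count gives 515 − 12 + 9 = 512 true density bands.
512 density bands at 2 per year is 512 / 2 = 256 years.
668.2 mm over 256 years gives 668.2 / 256 ≈ 2.610 mm/yr.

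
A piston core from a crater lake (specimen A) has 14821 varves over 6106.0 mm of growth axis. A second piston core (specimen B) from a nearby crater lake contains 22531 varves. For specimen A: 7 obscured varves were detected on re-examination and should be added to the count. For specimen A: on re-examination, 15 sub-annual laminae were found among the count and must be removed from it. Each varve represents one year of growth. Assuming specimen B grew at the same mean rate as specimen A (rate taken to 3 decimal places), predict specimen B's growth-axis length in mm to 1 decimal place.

9282.8 mm

Specimen A: after corrections the count is 14821 − 15 + 7 = 14813 varves.
A: Mean rate = 6106.0 mm / 14813 years ≈ 0.412 mm per year.
B's length ≈ 0.412 × 22531 = 9282.8 mm.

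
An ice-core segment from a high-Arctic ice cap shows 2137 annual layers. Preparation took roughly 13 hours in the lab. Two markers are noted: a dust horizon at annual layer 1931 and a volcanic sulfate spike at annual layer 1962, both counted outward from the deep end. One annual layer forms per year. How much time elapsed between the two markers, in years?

31 years

Separation: 1962 − 1931 = 31 annual layers.
At one annual layer per year, 31 years elapsed between them.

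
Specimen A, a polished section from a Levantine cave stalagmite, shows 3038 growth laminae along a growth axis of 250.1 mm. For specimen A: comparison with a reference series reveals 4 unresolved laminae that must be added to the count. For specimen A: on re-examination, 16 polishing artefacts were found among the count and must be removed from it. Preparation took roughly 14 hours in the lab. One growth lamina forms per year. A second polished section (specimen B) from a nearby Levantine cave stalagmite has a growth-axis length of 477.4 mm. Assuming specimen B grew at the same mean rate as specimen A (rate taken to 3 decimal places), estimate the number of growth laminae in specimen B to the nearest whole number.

5752 growth laminae

Specimen A: after corrections the count is 3038 − 16 + 4 = 3026 growth laminae.
A: 250.1 mm over 3026 years gives 250.1 / 3026 ≈ 0.083 mm/yr.
Specimen B: 477.4 mm / 0.083 mm per year = 5751.81 years ≈ 5752 growth laminae.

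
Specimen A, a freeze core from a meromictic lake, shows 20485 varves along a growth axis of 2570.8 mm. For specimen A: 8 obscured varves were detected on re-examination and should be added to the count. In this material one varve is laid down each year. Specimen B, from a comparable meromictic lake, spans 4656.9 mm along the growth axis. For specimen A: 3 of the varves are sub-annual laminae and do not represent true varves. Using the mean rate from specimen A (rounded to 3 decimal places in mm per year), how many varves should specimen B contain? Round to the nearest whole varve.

Specimen A: after corrections the count is 20485 − 3 + 8 = 20490 varves.
A: 2570.8 mm over 20490 years gives 2570.8 / 20490 ≈ 0.125 mm/yr.
For B, 4656.9 / 0.125 = 37255.20 years ≈ 37255 varves.

37255 varves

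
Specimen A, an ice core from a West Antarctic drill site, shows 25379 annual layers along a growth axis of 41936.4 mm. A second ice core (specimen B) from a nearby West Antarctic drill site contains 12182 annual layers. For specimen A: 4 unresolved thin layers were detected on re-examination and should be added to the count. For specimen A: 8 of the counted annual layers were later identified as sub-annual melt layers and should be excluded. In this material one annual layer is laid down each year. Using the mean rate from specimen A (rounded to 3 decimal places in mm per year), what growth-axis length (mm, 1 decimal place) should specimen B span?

Specimen A: adjusted count: 25379 − 8 + 4 = 25375 annual layers.
A: 41936.4 mm over 25375 years gives 41936.4 / 25375 ≈ 1.653 mm per year.
Length of B = 1.653 × 12182 = 20136.8 mm.

20136.8 mm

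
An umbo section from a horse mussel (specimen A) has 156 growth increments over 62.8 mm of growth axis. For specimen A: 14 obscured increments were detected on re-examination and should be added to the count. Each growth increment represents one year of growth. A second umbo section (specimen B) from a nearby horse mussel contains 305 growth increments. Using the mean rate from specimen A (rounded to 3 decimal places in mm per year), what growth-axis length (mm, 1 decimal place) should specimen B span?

112.5 mm

Specimen A: adjusted count: 156 + 14 = 170 growth increments.
A: 62.8 mm over 170 years gives 62.8 / 170 ≈ 0.369 mm/yr.
Length of B = 0.369 × 305 = 112.5 mm.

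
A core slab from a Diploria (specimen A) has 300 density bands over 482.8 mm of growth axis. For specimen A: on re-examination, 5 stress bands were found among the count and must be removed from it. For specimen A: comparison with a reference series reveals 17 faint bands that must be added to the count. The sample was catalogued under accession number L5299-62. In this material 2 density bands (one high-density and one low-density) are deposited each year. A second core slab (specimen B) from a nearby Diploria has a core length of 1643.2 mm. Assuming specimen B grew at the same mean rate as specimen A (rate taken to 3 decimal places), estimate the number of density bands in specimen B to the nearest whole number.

Specimen A: true density band count = 300 − 5 + 17 = 312.
Specimen A: dividing by 2 density bands per year: 312 / 2 = 156 years.
A: Mean rate = 482.8 mm / 156 years ≈ 3.095 mm per year.
B spans 1643.2 / 3.095 = 530.92 years; at 2 density bands per year that is 530.92 × 2 ≈ 1062 density bands.

1062 density bands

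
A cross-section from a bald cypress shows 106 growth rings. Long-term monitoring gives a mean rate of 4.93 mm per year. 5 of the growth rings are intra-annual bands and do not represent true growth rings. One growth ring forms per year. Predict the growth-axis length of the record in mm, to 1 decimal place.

Adjusted count: 106 − 5 = 101 growth rings.
Predicted length = 4.93 mm/year × 101 years = 497.9 mm.

497.9 mm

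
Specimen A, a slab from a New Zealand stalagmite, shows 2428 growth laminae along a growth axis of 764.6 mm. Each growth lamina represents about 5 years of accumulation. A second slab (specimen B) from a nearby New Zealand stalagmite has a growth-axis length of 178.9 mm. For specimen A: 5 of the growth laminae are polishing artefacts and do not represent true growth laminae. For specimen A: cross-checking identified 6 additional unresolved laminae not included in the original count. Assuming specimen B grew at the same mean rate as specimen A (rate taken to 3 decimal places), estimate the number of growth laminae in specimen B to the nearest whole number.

Specimen A: true growth lamina count = 2428 − 5 + 6 = 2429.
Specimen A: multiplying by 5 years per growth lamina: 2429 × 5 = 12145 years.
A: 764.6 mm over 12145 years gives 764.6 / 12145 ≈ 0.063 mm per year.
For B, 178.9 / 0.063 = 2839.68 years; at 5 years per growth lamina that is 2839.68 / 5 ≈ 568 growth laminae.

568 growth laminae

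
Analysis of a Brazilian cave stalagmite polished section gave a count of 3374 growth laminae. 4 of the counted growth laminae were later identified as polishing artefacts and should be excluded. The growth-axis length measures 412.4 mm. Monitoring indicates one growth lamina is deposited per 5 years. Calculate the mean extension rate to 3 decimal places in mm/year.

After corrections the count is 3374 − 4 = 3370 growth laminae.
Multiplying by 5 years per growth lamina: 3370 × 5 = 16850 years.
Extension rate ≈ 412.4 / 16850 = 0.024 mm/year.

0.024 mm/year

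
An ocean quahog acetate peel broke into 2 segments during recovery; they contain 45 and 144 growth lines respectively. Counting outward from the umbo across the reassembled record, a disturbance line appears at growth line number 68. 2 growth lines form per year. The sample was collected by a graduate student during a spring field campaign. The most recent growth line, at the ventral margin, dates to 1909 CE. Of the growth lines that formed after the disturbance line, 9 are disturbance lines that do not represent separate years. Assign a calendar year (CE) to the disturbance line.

1853 CE

Total growth lines = 45 + 144 = 189.
189 − 68 = 121 growth lines lie beyond the disturbance line toward the ventral margin.
121 − 9 false = 112 true growth lines after the disturbance line.
With 2 growth lines per year, 112 / 2 = 56 years.
The growth line at the ventral margin is 1909 CE, so the disturbance line dates to 1909 − 56 = 1853 CE.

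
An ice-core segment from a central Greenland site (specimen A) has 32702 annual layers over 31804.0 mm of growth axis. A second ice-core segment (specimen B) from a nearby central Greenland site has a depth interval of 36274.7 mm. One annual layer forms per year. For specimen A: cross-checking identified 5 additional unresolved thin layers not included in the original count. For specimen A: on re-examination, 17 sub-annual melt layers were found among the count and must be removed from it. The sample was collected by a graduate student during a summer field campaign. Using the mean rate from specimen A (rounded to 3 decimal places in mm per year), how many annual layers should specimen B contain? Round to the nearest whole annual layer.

Specimen A: true annual layer count = 32702 − 17 + 5 = 32690.
A: Extension rate ≈ 31804.0 / 32690 = 0.973 mm/yr.
B spans 36274.7 / 0.973 = 37281.29 years ≈ 37281 annual layers.

37281 annual layers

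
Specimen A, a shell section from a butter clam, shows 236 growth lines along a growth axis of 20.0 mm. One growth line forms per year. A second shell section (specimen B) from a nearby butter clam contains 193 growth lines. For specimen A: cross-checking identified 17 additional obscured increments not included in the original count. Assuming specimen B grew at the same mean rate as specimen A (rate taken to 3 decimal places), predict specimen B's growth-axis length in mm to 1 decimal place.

Specimen A: true growth line count = 236 + 17 = 253.
A: Extension rate ≈ 20.0 / 253 = 0.079 mm/year.
For B, 0.079 mm/year × 193 years = 15.2 mm.

15.2 mm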